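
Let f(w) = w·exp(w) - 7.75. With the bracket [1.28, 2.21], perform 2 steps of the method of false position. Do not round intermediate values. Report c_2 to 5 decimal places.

f(1.280000) = -3.146301, f(2.210000) = 12.395733
step 1: c = 1.468268, f(c) = -1.375213 < 0 → new bracket [1.468268, 2.210000]
step 2: c = 1.542339, f(c) = -0.538768 < 0 → new bracket [1.542339, 2.210000]

1.54234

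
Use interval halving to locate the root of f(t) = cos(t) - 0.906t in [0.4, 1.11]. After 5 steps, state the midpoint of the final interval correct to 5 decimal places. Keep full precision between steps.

0.78828

f(0.400000) = 0.558661, f(1.110000) = -0.560998 (opposite signs)
step 1: m = 0.755000, f(m) = 0.044242 > 0 → root in [0.755000, 1.110000]
step 2: m = 0.932500, f(m) = -0.249017 < 0 → root in [0.755000, 0.932500]
step 3: m = 0.843750, f(m) = -0.099772 < 0 → root in [0.755000, 0.843750]
step 4: m = 0.799375, f(m) = -0.027079 < 0 → root in [0.755000, 0.799375]
step 5: m = 0.777188, f(m) = 0.008757 > 0 → root in [0.777188, 0.799375]
Midpoint of [0.777188, 0.799375] = 0.788281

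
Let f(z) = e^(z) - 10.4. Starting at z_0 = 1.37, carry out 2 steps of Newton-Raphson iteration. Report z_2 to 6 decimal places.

f'(z) = e^(z)
z_0 = 1.370000: f = -6.464649, f' = 3.935351 → z_1 = 1.370000 - (-6.464649)/(3.935351) = 3.012712
z_1 = 3.012712: f = 9.942502, f' = 20.342502 → z_2 = 3.012712 - (9.942502)/(20.342502) = 2.523957

2.523957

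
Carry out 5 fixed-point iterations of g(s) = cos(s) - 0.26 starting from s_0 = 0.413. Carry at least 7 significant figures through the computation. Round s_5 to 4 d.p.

s_1 = g(0.413000) = 0.655921
s_2 = g(0.655921) = 0.532487
s_3 = g(0.532487) = 0.601547
s_4 = g(0.601547) = 0.564461
s_5 = g(0.564461) = 0.584877

0.5849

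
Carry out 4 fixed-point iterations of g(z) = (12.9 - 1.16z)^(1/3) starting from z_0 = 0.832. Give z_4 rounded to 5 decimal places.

2.18065

z_1 = g(0.832000) = 2.285280
z_2 = g(2.285280) = 2.172175
z_3 = g(2.172175) = 2.181405
z_4 = g(2.181405) = 2.180655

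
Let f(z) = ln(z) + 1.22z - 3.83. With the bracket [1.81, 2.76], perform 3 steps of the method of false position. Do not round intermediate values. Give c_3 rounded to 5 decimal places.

f(1.810000) = -1.028473, f(2.760000) = 0.552431
step 1: c = 2.428032, f(c) = 0.019280 > 0 → new bracket [1.810000, 2.428032]
step 2: c = 2.416659, f(c) = 0.000711 > 0 → new bracket [1.810000, 2.416659]
step 3: c = 2.416241, f(c) = 0.000026 > 0 → new bracket [1.810000, 2.416241]

2.41624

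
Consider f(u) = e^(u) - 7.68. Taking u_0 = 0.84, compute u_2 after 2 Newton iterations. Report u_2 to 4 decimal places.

f'(u) = e^(u)
u_0 = 0.840000: f = -5.363633, f' = 2.316367 → u_1 = 0.840000 - (-5.363633)/(2.316367) = 3.155537
u_1 = 3.155537: f = 15.785631, f' = 23.465631 → u_2 = 3.155537 - (15.785631)/(23.465631) = 2.482824

2.4828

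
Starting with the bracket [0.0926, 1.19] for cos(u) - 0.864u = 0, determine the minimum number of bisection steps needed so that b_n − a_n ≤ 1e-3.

Initial width b − a = 1.19 − 0.0926 = 1.097400.
After n steps the width is (b−a)/2^n; need (b−a)/2^n ≤ 1e-3.
So n ≥ log₂(1.097400/1e-3) = log₂(1097.4000) ≈ 10.0999.
Hence n = 11.

11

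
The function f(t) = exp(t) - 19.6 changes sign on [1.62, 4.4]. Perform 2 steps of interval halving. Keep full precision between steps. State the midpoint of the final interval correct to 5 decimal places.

2.66250

f(1.620000) = -14.546910, f(4.400000) = 61.850869 (opposite signs)
step 1: m = 3.010000, f(m) = 0.687400 > 0 → root in [1.620000, 3.010000]
step 2: m = 2.315000, f(m) = -9.475077 < 0 → root in [2.315000, 3.010000]
Midpoint of [2.315000, 3.010000] = 2.662500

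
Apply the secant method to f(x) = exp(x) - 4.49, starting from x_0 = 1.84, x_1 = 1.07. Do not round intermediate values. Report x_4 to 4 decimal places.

Secant update: x_(k+1) = x_k − f(x_k)·(x_k − x_(k-1))/(f(x_k) − f(x_(k-1))).
f(x_0) = 1.806538, f(x_1) = -1.574621
x_2 = 1.070000 - (-1.574621)·(1.070000 - 1.840000)/(-1.574621 - (1.806538)) = 1.428592; f(x_2) = -0.317179
x_3 = 1.428592 - (-0.317179)·(1.428592 - 1.070000)/(-0.317179 - (-1.574621)) = 1.519044; f(x_3) = 0.077857
x_4 = 1.519044 - (0.077857)·(1.519044 - 1.428592)/(0.077857 - (-0.317179)) = 1.501217; f(x_4) = -0.002853

1.5012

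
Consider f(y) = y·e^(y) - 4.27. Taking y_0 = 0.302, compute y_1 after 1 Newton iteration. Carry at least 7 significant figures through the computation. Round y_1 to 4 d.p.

Newton update: y ← y − f(y)/f'(y).
f'(y) = (y + 1)·e^(y)
y_0 = 0.302000: f = -3.861527, f' = 1.761035 → y_1 = 0.302000 - (-3.861527)/(1.761035) = 2.494760

2.4948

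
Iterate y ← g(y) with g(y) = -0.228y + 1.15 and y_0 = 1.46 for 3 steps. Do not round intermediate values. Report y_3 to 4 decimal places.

y_1 = g(1.460000) = 0.817120
y_2 = g(0.817120) = 0.963697
y_3 = g(0.963697) = 0.930277

0.9303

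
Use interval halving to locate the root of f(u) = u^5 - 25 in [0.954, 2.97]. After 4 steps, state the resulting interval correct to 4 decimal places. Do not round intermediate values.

f(0.954000) = -24.209791, f(2.970000) = 206.090582 (opposite signs)
step 1: m = 1.962000, f(m) = 4.073346 > 0 → root in [0.954000, 1.962000]
step 2: m = 1.458000, f(m) = -18.411484 < 0 → root in [1.458000, 1.962000]
step 3: m = 1.710000, f(m) = -10.378883 < 0 → root in [1.710000, 1.962000]
step 4: m = 1.836000, f(m) = -4.137642 < 0 → root in [1.836000, 1.962000]

[1.8360, 1.9620]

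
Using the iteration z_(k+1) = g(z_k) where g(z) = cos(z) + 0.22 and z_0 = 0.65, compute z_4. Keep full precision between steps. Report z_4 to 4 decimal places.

0.7985

z_1 = g(0.650000) = 1.016084
z_2 = g(1.016084) = 0.746699
z_3 = g(0.746699) = 0.953935
z_4 = g(0.953935) = 0.798478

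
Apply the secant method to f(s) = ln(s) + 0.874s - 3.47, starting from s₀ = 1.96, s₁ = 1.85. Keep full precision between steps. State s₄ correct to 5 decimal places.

2.79445

Secant update: s_(k+1) = s_k − f(s_k)·(s_k − s_(k-1))/(f(s_k) − f(s_(k-1))).
f(s_0) = -1.084016, f(s_1) = -1.237914
s_2 = 1.850000 - (-1.237914)·(1.850000 - 1.960000)/(-1.237914 - (-1.084016)) = 2.734806; f(s_2) = -0.073719
s_3 = 2.734806 - (-0.073719)·(2.734806 - 1.850000)/(-0.073719 - (-1.237914)) = 2.790834; f(s_3) = -0.004471
s_4 = 2.790834 - (-0.004471)·(2.790834 - 2.734806)/(-0.004471 - (-0.073719)) = 2.794451; f(s_4) = -0.000014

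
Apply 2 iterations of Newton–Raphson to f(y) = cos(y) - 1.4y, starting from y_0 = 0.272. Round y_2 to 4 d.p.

0.5927

f'(y) = -sin(y) - 1.4
y_0 = 0.272000: f = 0.582436, f' = -1.668658 → y_1 = 0.272000 - (0.582436)/(-1.668658) = 0.621044
y_1 = 0.621044: f = -0.056191, f' = -1.981885 → y_2 = 0.621044 - (-0.056191)/(-1.981885) = 0.592692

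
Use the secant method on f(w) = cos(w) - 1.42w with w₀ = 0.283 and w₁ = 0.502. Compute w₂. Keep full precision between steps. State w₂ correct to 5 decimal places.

0.59290

f(w_0) = 0.558362, f(w_1) = 0.163782
w_2 = 0.502000 - (0.163782)·(0.502000 - 0.283000)/(0.163782 - (0.558362)) = 0.592902; f(w_2) = -0.012599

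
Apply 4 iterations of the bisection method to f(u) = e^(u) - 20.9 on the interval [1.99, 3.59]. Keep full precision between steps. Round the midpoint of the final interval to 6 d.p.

f(1.990000) = -13.584466, f(3.590000) = 15.334076 (opposite signs)
step 1: m = 2.790000, f(m) = -4.618980 < 0 → root in [2.790000, 3.590000]
step 2: m = 3.190000, f(m) = 3.388427 > 0 → root in [2.790000, 3.190000]
step 3: m = 2.990000, f(m) = -1.014318 < 0 → root in [2.990000, 3.190000]
step 4: m = 3.090000, f(m) = 1.077078 > 0 → root in [2.990000, 3.090000]
Midpoint of [2.990000, 3.090000] = 3.040000

3.040000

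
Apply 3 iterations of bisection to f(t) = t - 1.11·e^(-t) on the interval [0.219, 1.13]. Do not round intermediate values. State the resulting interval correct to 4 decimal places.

f(0.219000) = -0.672687, f(1.130000) = 0.771433 (opposite signs)
step 1: m = 0.674500, f(m) = 0.109054 > 0 → root in [0.219000, 0.674500]
step 2: m = 0.446750, f(m) = -0.263321 < 0 → root in [0.446750, 0.674500]
step 3: m = 0.560625, f(m) = -0.073021 < 0 → root in [0.560625, 0.674500]

[0.5606, 0.6745]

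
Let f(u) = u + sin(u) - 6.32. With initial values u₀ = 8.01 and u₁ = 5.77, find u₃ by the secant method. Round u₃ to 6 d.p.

f(u_0) = 2.677854, f(u_1) = -1.040955
u_2 = 5.770000 - (-1.040955)·(5.770000 - 8.010000)/(-1.040955 - (2.677854)) = 6.397012; f(u_2) = 0.190594
u_3 = 6.397012 - (0.190594)·(6.397012 - 5.770000)/(0.190594 - (-1.040955)) = 6.299976; f(u_3) = -0.003234

6.299976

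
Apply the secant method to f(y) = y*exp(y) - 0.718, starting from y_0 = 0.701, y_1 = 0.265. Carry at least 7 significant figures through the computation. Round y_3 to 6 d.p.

0.462064

f(y_0) = 0.695053, f(y_1) = -0.372591
y_2 = 0.265000 - (-0.372591)·(0.265000 - 0.701000)/(-0.372591 - (0.695053)) = 0.417157; f(y_2) = -0.084905
y_3 = 0.417157 - (-0.084905)·(0.417157 - 0.265000)/(-0.084905 - (-0.372591)) = 0.462064; f(y_3) = 0.015455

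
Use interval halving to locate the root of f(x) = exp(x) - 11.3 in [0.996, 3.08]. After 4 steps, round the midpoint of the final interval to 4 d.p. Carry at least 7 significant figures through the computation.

2.3636

f(0.996000) = -8.592570, f(3.080000) = 10.458402 (opposite signs)
step 1: m = 2.038000, f(m) = -3.624757 < 0 → root in [2.038000, 3.080000]
step 2: m = 2.559000, f(m) = 1.622888 > 0 → root in [2.038000, 2.559000]
step 3: m = 2.298500, f(m) = -1.340768 < 0 → root in [2.298500, 2.559000]
step 4: m = 2.428750, f(m) = 0.044692 > 0 → root in [2.298500, 2.428750]
Midpoint of [2.298500, 2.428750] = 2.363625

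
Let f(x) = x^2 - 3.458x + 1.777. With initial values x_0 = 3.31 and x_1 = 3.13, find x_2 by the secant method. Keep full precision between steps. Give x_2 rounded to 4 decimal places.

f(x_0) = 1.287120, f(x_1) = 0.750360
x_2 = 3.130000 - (0.750360)·(3.130000 - 3.310000)/(0.750360 - (1.287120)) = 2.878370; f(x_2) = 0.108611

2.8784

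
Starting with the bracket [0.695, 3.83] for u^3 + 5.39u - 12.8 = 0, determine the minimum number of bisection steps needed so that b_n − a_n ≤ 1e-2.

9

Initial width b − a = 3.83 − 0.695 = 3.135000.
After n steps the width is (b−a)/2^n; need (b−a)/2^n ≤ 1e-2.
So n ≥ log₂(3.135000/1e-2) = log₂(313.5000) ≈ 8.2923.
Hence n = 9.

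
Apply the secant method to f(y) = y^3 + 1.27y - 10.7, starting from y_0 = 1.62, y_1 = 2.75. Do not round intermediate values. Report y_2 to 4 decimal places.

1.8960

f(y_0) = -4.391072, f(y_1) = 13.589375
y_2 = 2.750000 - (13.589375)·(2.750000 - 1.620000)/(13.589375 - (-4.391072)) = 1.895962; f(y_2) = -1.476773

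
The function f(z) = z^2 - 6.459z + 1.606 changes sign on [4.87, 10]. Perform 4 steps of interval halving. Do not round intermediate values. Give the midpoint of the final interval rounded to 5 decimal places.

f(4.870000) = -6.132430, f(10.000000) = 37.016000 (opposite signs)
step 1: m = 7.435000, f(m) = 8.862560 > 0 → root in [4.870000, 7.435000]
step 2: m = 6.152500, f(m) = -0.279741 < 0 → root in [6.152500, 7.435000]
step 3: m = 6.793750, f(m) = 3.880208 > 0 → root in [6.152500, 6.793750]
step 4: m = 6.473125, f(m) = 1.697433 > 0 → root in [6.152500, 6.473125]
Midpoint of [6.152500, 6.473125] = 6.312812

6.31281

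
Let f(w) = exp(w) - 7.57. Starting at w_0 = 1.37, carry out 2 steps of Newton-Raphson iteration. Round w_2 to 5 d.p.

f'(w) = exp(w)
w_0 = 1.370000: f = -3.634649, f' = 3.935351 → w_1 = 1.370000 - (-3.634649)/(3.935351) = 2.293590
w_1 = 2.293590: f = 2.340449, f' = 9.910449 → w_2 = 2.293590 - (2.340449)/(9.910449) = 2.057430

2.05743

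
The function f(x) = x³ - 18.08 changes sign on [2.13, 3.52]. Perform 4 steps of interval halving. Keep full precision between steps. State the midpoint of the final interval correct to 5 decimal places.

f(2.130000) = -8.416403, f(3.520000) = 25.534208 (opposite signs)
step 1: m = 2.825000, f(m) = 4.465266 > 0 → root in [2.130000, 2.825000]
step 2: m = 2.477500, f(m) = -2.873090 < 0 → root in [2.477500, 2.825000]
step 3: m = 2.651250, f(m) = 0.555972 > 0 → root in [2.477500, 2.651250]
step 4: m = 2.564375, f(m) = -1.216621 < 0 → root in [2.564375, 2.651250]
Midpoint of [2.564375, 2.651250] = 2.607813

2.60781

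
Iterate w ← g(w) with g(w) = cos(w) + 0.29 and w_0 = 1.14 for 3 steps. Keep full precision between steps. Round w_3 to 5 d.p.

0.78763

w_1 = g(1.140000) = 0.707595
w_2 = g(0.707595) = 1.049928
w_3 = g(1.049928) = 0.787634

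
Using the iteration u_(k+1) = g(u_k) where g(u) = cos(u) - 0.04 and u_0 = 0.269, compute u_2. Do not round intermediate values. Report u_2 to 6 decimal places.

u_1 = g(0.269000) = 0.924037
u_2 = g(0.924037) = 0.562603

0.562603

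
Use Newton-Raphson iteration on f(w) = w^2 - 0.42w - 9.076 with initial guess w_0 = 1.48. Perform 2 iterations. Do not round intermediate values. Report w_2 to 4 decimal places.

Newton update: w ← w − f(w)/f'(w).
f'(w) = 2w - 0.42
w_0 = 1.480000: f = -7.507200, f' = 2.540000 → w_1 = 1.480000 - (-7.507200)/(2.540000) = 4.435591
w_1 = 4.435591: f = 8.735516, f' = 8.451181 → w_2 = 4.435591 - (8.735516)/(8.451181) = 3.401946

3.4019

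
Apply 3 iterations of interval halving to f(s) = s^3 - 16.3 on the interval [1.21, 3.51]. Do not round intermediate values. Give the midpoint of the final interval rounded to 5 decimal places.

2.50375

f(1.210000) = -14.528439, f(3.510000) = 26.943551 (opposite signs)
step 1: m = 2.360000, f(m) = -3.155744 < 0 → root in [2.360000, 3.510000]
step 2: m = 2.935000, f(m) = 8.982750 > 0 → root in [2.360000, 2.935000]
step 3: m = 2.647500, f(m) = 2.257006 > 0 → root in [2.360000, 2.647500]
Midpoint of [2.360000, 2.647500] = 2.503750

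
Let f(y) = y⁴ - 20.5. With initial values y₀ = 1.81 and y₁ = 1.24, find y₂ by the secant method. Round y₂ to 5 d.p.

2.47526

Secant update: y_(k+1) = y_k − f(y_k)·(y_k − y_(k-1))/(f(y_k) − f(y_(k-1))).
f(y_0) = -9.767169, f(y_1) = -18.135786
y_2 = 1.240000 - (-18.135786)·(1.240000 - 1.810000)/(-18.135786 - (-9.767169)) = 2.475258; f(y_2) = 17.038905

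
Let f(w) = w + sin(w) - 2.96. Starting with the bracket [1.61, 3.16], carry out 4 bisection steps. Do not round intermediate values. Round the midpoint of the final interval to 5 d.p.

f(1.610000) = -0.350768, f(3.160000) = 0.181594 (opposite signs)
step 1: m = 2.385000, f(m) = 0.111448 > 0 → root in [1.610000, 2.385000]
step 2: m = 1.997500, f(m) = -0.052165 < 0 → root in [1.997500, 2.385000]
step 3: m = 2.191250, f(m) = 0.044865 > 0 → root in [1.997500, 2.191250]
step 4: m = 2.094375, f(m) = 0.000410 > 0 → root in [1.997500, 2.094375]
Midpoint of [1.997500, 2.094375] = 2.045937

2.04594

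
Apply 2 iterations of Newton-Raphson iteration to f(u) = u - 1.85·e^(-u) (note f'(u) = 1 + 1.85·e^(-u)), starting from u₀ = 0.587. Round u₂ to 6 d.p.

0.817101

u_0 = 0.587000: f = -0.441587, f' = 2.028587 → u_1 = 0.587000 - (-0.441587)/(2.028587) = 0.804682
u_1 = 0.804682: f = -0.022694, f' = 1.827376 → u_2 = 0.804682 - (-0.022694)/(1.827376) = 0.817101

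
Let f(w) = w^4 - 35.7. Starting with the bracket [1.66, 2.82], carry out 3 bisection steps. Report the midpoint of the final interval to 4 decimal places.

f(1.660000) = -28.106669, f(2.820000) = 27.540666 (opposite signs)
step 1: m = 2.240000, f(m) = -10.523690 < 0 → root in [2.240000, 2.820000]
step 2: m = 2.530000, f(m) = 5.271521 > 0 → root in [2.240000, 2.530000]
step 3: m = 2.385000, f(m) = -3.344096 < 0 → root in [2.385000, 2.530000]
Midpoint of [2.385000, 2.530000] = 2.457500

2.4575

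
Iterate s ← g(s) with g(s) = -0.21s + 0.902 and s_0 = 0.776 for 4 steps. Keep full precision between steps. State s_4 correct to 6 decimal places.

s_1 = g(0.776000) = 0.739040
s_2 = g(0.739040) = 0.746802
s_3 = g(0.746802) = 0.745172
s_4 = g(0.745172) = 0.745514

0.745514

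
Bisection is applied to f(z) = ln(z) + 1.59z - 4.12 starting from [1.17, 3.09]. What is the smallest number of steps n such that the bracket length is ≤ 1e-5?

Initial width b − a = 3.09 − 1.17 = 1.920000.
After n steps the width is (b−a)/2^n; need (b−a)/2^n ≤ 1e-5.
So n ≥ log₂(1.920000/1e-5) = log₂(192000.0000) ≈ 17.5507.
Hence n = 18.

18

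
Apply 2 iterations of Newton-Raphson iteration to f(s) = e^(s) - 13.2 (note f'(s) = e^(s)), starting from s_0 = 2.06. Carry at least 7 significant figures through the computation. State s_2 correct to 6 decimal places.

s_0 = 2.060000: f = -5.354030, f' = 7.845970 → s_1 = 2.060000 - (-5.354030)/(7.845970) = 2.742392
s_1 = 2.742392: f = 2.324081, f' = 15.524081 → s_2 = 2.742392 - (2.324081)/(15.524081) = 2.592684

2.592684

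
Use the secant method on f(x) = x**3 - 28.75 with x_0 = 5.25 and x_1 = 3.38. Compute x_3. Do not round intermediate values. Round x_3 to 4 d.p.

f(x_0) = 115.953125, f(x_1) = 9.864472
x_2 = 3.380000 - (9.864472)·(3.380000 - 5.250000)/(9.864472 - (115.953125)) = 3.206121; f(x_2) = 4.206405
x_3 = 3.206121 - (4.206405)·(3.206121 - 3.380000)/(4.206405 - (9.864472)) = 3.076854; f(x_3) = 0.378663

3.0769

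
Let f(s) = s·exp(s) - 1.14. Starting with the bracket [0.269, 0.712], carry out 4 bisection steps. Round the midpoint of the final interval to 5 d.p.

0.61509

f(0.269000) = -0.787972, f(0.712000) = 0.311101 (opposite signs)
step 1: m = 0.490500, f(m) = -0.338948 < 0 → root in [0.490500, 0.712000]
step 2: m = 0.601250, f(m) = -0.043081 < 0 → root in [0.601250, 0.712000]
step 3: m = 0.656625, f(m) = 0.126153 > 0 → root in [0.601250, 0.656625]
step 4: m = 0.628937, f(m) = 0.039646 > 0 → root in [0.601250, 0.628937]
Midpoint of [0.601250, 0.628937] = 0.615094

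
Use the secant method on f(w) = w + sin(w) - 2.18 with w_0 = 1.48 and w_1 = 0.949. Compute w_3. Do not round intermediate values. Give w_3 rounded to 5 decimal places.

f(w_0) = 0.295881, f(w_1) = -0.418167
w_2 = 0.949000 - (-0.418167)·(0.949000 - 1.480000)/(-0.418167 - (0.295881)) = 1.259969; f(w_2) = 0.032050
w_3 = 1.259969 - (0.032050)·(1.259969 - 0.949000)/(0.032050 - (-0.418167)) = 1.237832; f(w_3) = 0.002909

1.23783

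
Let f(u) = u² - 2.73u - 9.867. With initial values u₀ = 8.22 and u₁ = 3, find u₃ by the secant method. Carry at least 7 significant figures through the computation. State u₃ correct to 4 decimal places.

f(u_0) = 35.260800, f(u_1) = -9.057000
u_2 = 3.000000 - (-9.057000)·(3.000000 - 8.220000)/(-9.057000 - (35.260800)) = 4.066784; f(u_2) = -4.430586
u_3 = 4.066784 - (-4.430586)·(4.066784 - 3.000000)/(-4.430586 - (-9.057000)) = 5.088414; f(u_3) = 2.133584

5.0884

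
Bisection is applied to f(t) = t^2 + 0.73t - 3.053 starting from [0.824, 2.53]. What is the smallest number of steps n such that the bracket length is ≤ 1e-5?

18

Initial width b − a = 2.53 − 0.824 = 1.706000.
After n steps the width is (b−a)/2^n; need (b−a)/2^n ≤ 1e-5.
So n ≥ log₂(1.706000/1e-5) = log₂(170600.0000) ≈ 17.3803.
Hence n = 18.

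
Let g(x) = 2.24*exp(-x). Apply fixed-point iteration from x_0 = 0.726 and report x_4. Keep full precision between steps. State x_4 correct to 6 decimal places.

x_1 = g(0.726000) = 1.083803
x_2 = g(1.083803) = 0.757807
x_3 = g(0.757807) = 1.049873
x_4 = g(1.049873) = 0.783960

0.783960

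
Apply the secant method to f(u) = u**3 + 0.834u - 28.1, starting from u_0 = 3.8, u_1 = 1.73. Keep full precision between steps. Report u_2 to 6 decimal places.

Secant update: u_(k+1) = u_k − f(u_k)·(u_k − u_(k-1))/(f(u_k) − f(u_(k-1))).
f(u_0) = 29.941200, f(u_1) = -21.479463
u_2 = 1.730000 - (-21.479463)·(1.730000 - 3.800000)/(-21.479463 - (29.941200)) = 2.594681; f(u_2) = -8.467677

2.594681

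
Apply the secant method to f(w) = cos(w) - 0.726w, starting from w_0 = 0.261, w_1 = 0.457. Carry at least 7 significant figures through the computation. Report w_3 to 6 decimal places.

0.867580

Secant update: w_(k+1) = w_k − f(w_k)·(w_k − w_(k-1))/(f(w_k) − f(w_(k-1))).
f(w_0) = 0.776646, f(w_1) = 0.565598
w_2 = 0.457000 - (0.565598)·(0.457000 - 0.261000)/(0.565598 - (0.776646)) = 0.982270; f(w_2) = -0.157992
w_3 = 0.982270 - (-0.157992)·(0.982270 - 0.457000)/(-0.157992 - (0.565598)) = 0.867580; f(w_3) = 0.016811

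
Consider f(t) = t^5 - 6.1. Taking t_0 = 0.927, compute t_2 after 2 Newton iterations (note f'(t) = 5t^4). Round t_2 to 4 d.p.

t_0 = 0.927000: f = -5.415460, f' = 3.692232 → t_1 = 0.927000 - (-5.415460)/(3.692232) = 2.393717
t_1 = 2.393717: f = 72.489467, f' = 164.157784 → t_2 = 2.393717 - (72.489467)/(164.157784) = 1.952133

1.9521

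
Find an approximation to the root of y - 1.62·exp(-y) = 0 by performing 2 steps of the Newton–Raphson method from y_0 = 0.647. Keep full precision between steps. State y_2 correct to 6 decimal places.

Newton update: y ← y − f(y)/f'(y).
f'(y) = 1 + 1.62·exp(-y)
y_0 = 0.647000: f = -0.201255, f' = 1.848255 → y_1 = 0.647000 - (-0.201255)/(1.848255) = 0.755889
y_1 = 0.755889: f = -0.004851, f' = 1.760740 → y_2 = 0.755889 - (-0.004851)/(1.760740) = 0.758644

0.758644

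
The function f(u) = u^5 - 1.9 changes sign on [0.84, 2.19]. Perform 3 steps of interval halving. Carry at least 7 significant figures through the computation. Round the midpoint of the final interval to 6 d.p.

1.093125

f(0.840000) = -1.481788, f(2.190000) = 48.475640 (opposite signs)
step 1: m = 1.515000, f(m) = 6.081108 > 0 → root in [0.840000, 1.515000]
step 2: m = 1.177500, f(m) = 0.363626 > 0 → root in [0.840000, 1.177500]
step 3: m = 1.008750, f(m) = -0.855478 < 0 → root in [1.008750, 1.177500]
Midpoint of [1.008750, 1.177500] = 1.093125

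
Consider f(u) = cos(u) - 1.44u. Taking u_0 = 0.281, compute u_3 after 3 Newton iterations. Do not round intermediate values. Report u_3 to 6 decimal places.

Newton update: u ← u − f(u)/f'(u).
f'(u) = -sin(u) - 1.44
u_0 = 0.281000: f = 0.556139, f' = -1.717317 → u_1 = 0.281000 - (0.556139)/(-1.717317) = 0.604842
u_1 = 0.604842: f = -0.048380, f' = -2.008632 → u_2 = 0.604842 - (-0.048380)/(-2.008632) = 0.580756
u_2 = 0.580756: f = -0.000240, f' = -1.988656 → u_3 = 0.580756 - (-0.000240)/(-1.988656) = 0.580635

0.580635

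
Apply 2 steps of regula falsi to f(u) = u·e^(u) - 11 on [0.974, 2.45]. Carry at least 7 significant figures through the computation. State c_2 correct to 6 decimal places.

1.669232

f(0.974000) = -8.420344, f(2.450000) = 17.391449
step 1: c = 1.455502, f(c) = -4.760795 < 0 → new bracket [1.455502, 2.450000]
step 2: c = 1.669232, f(c) = -2.139567 < 0 → new bracket [1.669232, 2.450000]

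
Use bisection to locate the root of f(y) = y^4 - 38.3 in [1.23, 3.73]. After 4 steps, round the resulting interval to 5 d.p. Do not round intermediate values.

f(1.230000) = -36.011134, f(3.730000) = 155.268786 (opposite signs)
step 1: m = 2.480000, f(m) = -0.472580 < 0 → root in [2.480000, 3.730000]
step 2: m = 3.105000, f(m) = 54.649363 > 0 → root in [2.480000, 3.105000]
step 3: m = 2.792500, f(m) = 22.509681 > 0 → root in [2.480000, 2.792500]
step 4: m = 2.636250, f(m) = 9.999916 > 0 → root in [2.480000, 2.636250]

[2.48000, 2.63625]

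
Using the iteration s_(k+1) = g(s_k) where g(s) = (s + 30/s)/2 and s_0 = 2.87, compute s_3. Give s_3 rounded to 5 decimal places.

5.47822

s_1 = g(2.870000) = 6.661481
s_2 = g(6.661481) = 5.582492
s_3 = g(5.582492) = 5.478218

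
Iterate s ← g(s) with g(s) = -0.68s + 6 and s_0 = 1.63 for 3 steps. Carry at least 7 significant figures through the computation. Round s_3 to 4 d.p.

s_1 = g(1.630000) = 4.891600
s_2 = g(4.891600) = 2.673712
s_3 = g(2.673712) = 4.181876

4.1819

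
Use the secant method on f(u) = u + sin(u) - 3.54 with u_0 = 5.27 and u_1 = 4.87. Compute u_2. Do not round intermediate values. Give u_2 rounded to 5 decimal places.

f(u_0) = 0.881478, f(u_1) = 0.342395
u_2 = 4.870000 - (0.342395)·(4.870000 - 5.270000)/(0.342395 - (0.881478)) = 4.615943; f(u_2) = 0.080590

4.61594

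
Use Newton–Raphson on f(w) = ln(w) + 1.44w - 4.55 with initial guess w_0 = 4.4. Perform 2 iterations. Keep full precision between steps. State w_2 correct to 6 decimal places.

Newton update: w ← w − f(w)/f'(w).
f'(w) = 1/w + 1.44
w_0 = 4.400000: f = 3.267605, f' = 1.667273 → w_1 = 4.400000 - (3.267605)/(1.667273) = 2.440150
w_1 = 2.440150: f = -0.144125, f' = 1.849811 → w_2 = 2.440150 - (-0.144125)/(1.849811) = 2.518063

2.518063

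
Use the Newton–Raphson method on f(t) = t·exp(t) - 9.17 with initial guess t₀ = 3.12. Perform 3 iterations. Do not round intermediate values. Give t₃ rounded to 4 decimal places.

1.7392

f'(t) = (t + 1)·exp(t)
t_0 = 3.120000: f = 61.486704, f' = 93.303084 → t_1 = 3.120000 - (61.486704)/(93.303084) = 2.461000
t_1 = 2.461000: f = 19.664373, f' = 40.550899 → t_2 = 2.461000 - (19.664373)/(40.550899) = 1.976070
t_2 = 1.976070: f = 5.086023, f' = 21.470356 → t_3 = 1.976070 - (5.086023)/(21.470356) = 1.739184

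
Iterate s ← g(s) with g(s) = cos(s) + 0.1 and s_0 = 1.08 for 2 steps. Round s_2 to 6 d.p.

0.941183

s_1 = g(1.080000) = 0.571328
s_2 = g(0.571328) = 0.941183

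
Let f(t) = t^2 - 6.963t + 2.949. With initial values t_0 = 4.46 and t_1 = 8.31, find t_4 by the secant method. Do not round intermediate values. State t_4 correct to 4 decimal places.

f(t_0) = -8.214380, f(t_1) = 14.142570
t_2 = 8.310000 - (14.142570)·(8.310000 - 4.460000)/(14.142570 - (-8.214380)) = 5.874565; f(t_2) = -3.445081
t_3 = 5.874565 - (-3.445081)·(5.874565 - 8.310000)/(-3.445081 - (14.142570)) = 6.351620; f(t_3) = -0.934254
t_4 = 6.351620 - (-0.934254)·(6.351620 - 5.874565)/(-0.934254 - (-3.445081)) = 6.529127; f(t_4) = 0.116190

6.5291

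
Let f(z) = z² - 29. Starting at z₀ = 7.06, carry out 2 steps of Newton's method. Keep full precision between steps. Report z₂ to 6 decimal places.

5.388699

f'(z) = 2z
z_0 = 7.060000: f = 20.843600, f' = 14.120000 → z_1 = 7.060000 - (20.843600)/(14.120000) = 5.583824
z_1 = 5.583824: f = 2.179095, f' = 11.167649 → z_2 = 5.583824 - (2.179095)/(11.167649) = 5.388699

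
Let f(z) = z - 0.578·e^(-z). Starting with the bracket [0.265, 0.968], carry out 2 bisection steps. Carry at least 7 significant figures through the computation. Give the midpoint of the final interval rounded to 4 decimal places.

0.3529

f(0.265000) = -0.178445, f(0.968000) = 0.748451 (opposite signs)
step 1: m = 0.616500, f(m) = 0.304478 > 0 → root in [0.265000, 0.616500]
step 2: m = 0.440750, f(m) = 0.068776 > 0 → root in [0.265000, 0.440750]
Midpoint of [0.265000, 0.440750] = 0.352875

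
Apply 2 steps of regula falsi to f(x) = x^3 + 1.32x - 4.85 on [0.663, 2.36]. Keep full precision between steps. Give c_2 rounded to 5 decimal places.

1.28282

f(0.663000) = -3.683406, f(2.360000) = 11.409456
step 1: c = 1.077152, f(c) = -2.178387 < 0 → new bracket [1.077152, 2.360000]
step 2: c = 1.282817, f(c) = -1.045655 < 0 → new bracket [1.282817, 2.360000]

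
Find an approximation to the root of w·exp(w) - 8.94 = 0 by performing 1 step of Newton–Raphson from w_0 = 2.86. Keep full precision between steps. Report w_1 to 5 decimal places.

2.25171

f'(w) = (w + 1)·exp(w)
w_0 = 2.860000: f = 40.999967, f' = 67.401494 → w_1 = 2.860000 - (40.999967)/(67.401494) = 2.251705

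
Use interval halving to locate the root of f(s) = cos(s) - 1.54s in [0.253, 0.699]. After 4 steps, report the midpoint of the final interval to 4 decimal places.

f(0.253000) = 0.578546, f(0.699000) = -0.310974 (opposite signs)
step 1: m = 0.476000, f(m) = 0.155795 > 0 → root in [0.476000, 0.699000]
step 2: m = 0.587500, f(m) = -0.072421 < 0 → root in [0.476000, 0.587500]
step 3: m = 0.531750, f(m) = 0.043026 > 0 → root in [0.531750, 0.587500]
step 4: m = 0.559625, f(m) = -0.014368 < 0 → root in [0.531750, 0.559625]
Midpoint of [0.531750, 0.559625] = 0.545687

0.5457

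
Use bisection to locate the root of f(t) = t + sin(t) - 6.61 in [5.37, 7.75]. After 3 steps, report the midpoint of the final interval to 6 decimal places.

f(5.370000) = -2.031455, f(7.750000) = 2.134599 (opposite signs)
step 1: m = 6.560000, f(m) = 0.223293 > 0 → root in [5.370000, 6.560000]
step 2: m = 5.965000, f(m) = -0.957843 < 0 → root in [5.965000, 6.560000]
step 3: m = 6.262500, f(m) = -0.368184 < 0 → root in [6.262500, 6.560000]
Midpoint of [6.262500, 6.560000] = 6.411250

6.411250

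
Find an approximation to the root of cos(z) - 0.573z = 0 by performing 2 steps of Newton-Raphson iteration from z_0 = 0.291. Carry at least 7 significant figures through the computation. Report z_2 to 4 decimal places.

0.9845

Newton update: z ← z − f(z)/f'(z).
f'(z) = -sin(z) - 0.573
z_0 = 0.291000: f = 0.791214, f' = -0.859910 → z_1 = 0.291000 - (0.791214)/(-0.859910) = 1.211113
z_1 = 1.211113: f = -0.341990, f' = -1.509008 → z_2 = 1.211113 - (-0.341990)/(-1.509008) = 0.984481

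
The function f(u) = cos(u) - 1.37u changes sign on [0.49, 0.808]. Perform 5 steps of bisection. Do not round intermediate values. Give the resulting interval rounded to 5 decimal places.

[0.59931, 0.60925]

f(0.490000) = 0.211033, f(0.808000) = -0.416014 (opposite signs)
step 1: m = 0.649000, f(m) = -0.092441 < 0 → root in [0.490000, 0.649000]
step 2: m = 0.569500, f(m) = 0.061956 > 0 → root in [0.569500, 0.649000]
step 3: m = 0.609250, f(m) = -0.014595 < 0 → root in [0.569500, 0.609250]
step 4: m = 0.589375, f(m) = 0.023844 > 0 → root in [0.589375, 0.609250]
step 5: m = 0.599313, f(m) = 0.004665 > 0 → root in [0.599313, 0.609250]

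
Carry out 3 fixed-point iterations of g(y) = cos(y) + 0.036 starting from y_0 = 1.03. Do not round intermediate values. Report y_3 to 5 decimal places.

0.66689

y_1 = g(1.030000) = 0.550819
y_2 = g(0.550819) = 0.888096
y_3 = g(0.888096) = 0.666890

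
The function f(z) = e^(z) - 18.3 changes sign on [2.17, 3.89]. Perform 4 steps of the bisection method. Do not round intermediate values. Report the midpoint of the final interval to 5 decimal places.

2.86875

f(2.170000) = -9.541716, f(3.890000) = 30.610887 (opposite signs)
step 1: m = 3.030000, f(m) = 2.397233 > 0 → root in [2.170000, 3.030000]
step 2: m = 2.600000, f(m) = -4.836262 < 0 → root in [2.600000, 3.030000]
step 3: m = 2.815000, f(m) = -1.606824 < 0 → root in [2.815000, 3.030000]
step 4: m = 2.922500, f(m) = 0.287699 > 0 → root in [2.815000, 2.922500]
Midpoint of [2.815000, 2.922500] = 2.868750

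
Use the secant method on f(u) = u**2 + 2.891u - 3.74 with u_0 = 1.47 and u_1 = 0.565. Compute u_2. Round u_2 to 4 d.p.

f(u_0) = 2.670670, f(u_1) = -1.787360
u_2 = 0.565000 - (-1.787360)·(0.565000 - 1.470000)/(-1.787360 - (2.670670)) = 0.927842; f(u_2) = -0.196718

0.9278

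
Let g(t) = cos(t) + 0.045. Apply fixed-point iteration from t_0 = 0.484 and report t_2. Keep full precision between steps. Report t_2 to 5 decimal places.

t_1 = g(0.484000) = 0.930141
t_2 = g(0.930141) = 0.642721

0.64272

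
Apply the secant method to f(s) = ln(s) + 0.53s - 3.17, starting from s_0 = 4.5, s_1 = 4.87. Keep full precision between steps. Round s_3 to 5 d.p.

f(s_0) = 0.719077, f(s_1) = 0.994194
s_2 = 4.870000 - (0.994194)·(4.870000 - 4.500000)/(0.994194 - (0.719077)) = 3.532924; f(s_2) = -0.035425
s_3 = 3.532924 - (-0.035425)·(3.532924 - 4.870000)/(-0.035425 - (0.994194)) = 3.578927; f(s_3) = 0.001894

3.57893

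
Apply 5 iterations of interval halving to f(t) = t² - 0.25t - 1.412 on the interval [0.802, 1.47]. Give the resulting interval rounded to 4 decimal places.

[1.3030, 1.3239]

f(0.802000) = -0.969296, f(1.470000) = 0.381400 (opposite signs)
step 1: m = 1.136000, f(m) = -0.405504 < 0 → root in [1.136000, 1.470000]
step 2: m = 1.303000, f(m) = -0.039941 < 0 → root in [1.303000, 1.470000]
step 3: m = 1.386500, f(m) = 0.163757 > 0 → root in [1.303000, 1.386500]
step 4: m = 1.344750, f(m) = 0.060165 > 0 → root in [1.303000, 1.344750]
step 5: m = 1.323875, f(m) = 0.009676 > 0 → root in [1.303000, 1.323875]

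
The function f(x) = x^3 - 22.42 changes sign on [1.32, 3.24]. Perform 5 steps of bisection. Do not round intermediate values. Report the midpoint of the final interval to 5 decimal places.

f(1.320000) = -20.120032, f(3.240000) = 11.592224 (opposite signs)
step 1: m = 2.280000, f(m) = -10.567648 < 0 → root in [2.280000, 3.240000]
step 2: m = 2.760000, f(m) = -1.395424 < 0 → root in [2.760000, 3.240000]
step 3: m = 3.000000, f(m) = 4.580000 > 0 → root in [2.760000, 3.000000]
step 4: m = 2.880000, f(m) = 1.467872 > 0 → root in [2.760000, 2.880000]
step 5: m = 2.820000, f(m) = 0.005768 > 0 → root in [2.760000, 2.820000]
Midpoint of [2.760000, 2.820000] = 2.790000

2.79000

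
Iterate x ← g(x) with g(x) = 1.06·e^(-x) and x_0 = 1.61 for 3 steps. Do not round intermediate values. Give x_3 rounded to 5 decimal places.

0.44963

x_1 = g(1.610000) = 0.211881
x_2 = g(0.211881) = 0.857605
x_3 = g(0.857605) = 0.449627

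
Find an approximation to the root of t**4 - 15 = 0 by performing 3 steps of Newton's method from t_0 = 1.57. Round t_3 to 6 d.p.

1.968322

Newton update: t ← t − f(t)/f'(t).
f'(t) = 4t**3
t_0 = 1.570000: f = -8.924268, f' = 15.479572 → t_1 = 1.570000 - (-8.924268)/(15.479572) = 2.146519
t_1 = 2.146519: f = 6.229462, f' = 39.560724 → t_2 = 2.146519 - (6.229462)/(39.560724) = 1.989053
t_2 = 1.989053: f = 0.652569, f' = 31.477425 → t_3 = 1.989053 - (0.652569)/(31.477425) = 1.968322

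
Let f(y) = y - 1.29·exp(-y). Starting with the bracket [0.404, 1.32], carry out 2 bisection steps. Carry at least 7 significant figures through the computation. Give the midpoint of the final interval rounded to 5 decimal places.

f(0.404000) = -0.457261, f(1.320000) = 0.975395 (opposite signs)
step 1: m = 0.862000, f(m) = 0.317212 > 0 → root in [0.404000, 0.862000]
step 2: m = 0.633000, f(m) = -0.051985 < 0 → root in [0.633000, 0.862000]
Midpoint of [0.633000, 0.862000] = 0.747500

0.74750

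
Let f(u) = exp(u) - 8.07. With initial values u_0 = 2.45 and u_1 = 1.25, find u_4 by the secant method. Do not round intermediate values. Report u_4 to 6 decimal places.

Secant update: u_(k+1) = u_k − f(u_k)·(u_k − u_(k-1))/(f(u_k) − f(u_(k-1))).
f(u_0) = 3.518347, f(u_1) = -4.579657
u_2 = 1.250000 - (-4.579657)·(1.250000 - 2.450000)/(-4.579657 - (3.518347)) = 1.928635; f(u_2) = -1.189888
u_3 = 1.928635 - (-1.189888)·(1.928635 - 1.250000)/(-1.189888 - (-4.579657)) = 2.166852; f(u_3) = 0.660753
u_4 = 2.166852 - (0.660753)·(2.166852 - 1.928635)/(0.660753 - (-1.189888)) = 2.081799; f(u_4) = -0.051120

2.081799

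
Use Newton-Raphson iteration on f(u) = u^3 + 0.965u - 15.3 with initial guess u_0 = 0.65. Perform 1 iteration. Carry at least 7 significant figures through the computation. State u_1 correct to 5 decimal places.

7.09933

f'(u) = 3u^2 + 0.965
u_0 = 0.650000: f = -14.398125, f' = 2.232500 → u_1 = 0.650000 - (-14.398125)/(2.232500) = 7.099328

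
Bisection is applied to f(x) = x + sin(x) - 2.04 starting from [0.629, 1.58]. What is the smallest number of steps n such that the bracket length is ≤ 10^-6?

20

Initial width b − a = 1.58 − 0.629 = 0.951000.
After n steps the width is (b−a)/2^n; need (b−a)/2^n ≤ 10^-6.
So n ≥ log₂(0.951000/10^-6) = log₂(951000.0000) ≈ 19.8591.
Hence n = 20.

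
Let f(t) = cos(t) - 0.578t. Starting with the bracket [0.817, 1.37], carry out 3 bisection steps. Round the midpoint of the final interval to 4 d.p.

0.9898

f(0.817000) = 0.212186, f(1.370000) = -0.592410 (opposite signs)
step 1: m = 1.093500, f(m) = -0.172664 < 0 → root in [0.817000, 1.093500]
step 2: m = 0.955250, f(m) = 0.025270 > 0 → root in [0.955250, 1.093500]
step 3: m = 1.024375, f(m) = -0.072456 < 0 → root in [0.955250, 1.024375]
Midpoint of [0.955250, 1.024375] = 0.989812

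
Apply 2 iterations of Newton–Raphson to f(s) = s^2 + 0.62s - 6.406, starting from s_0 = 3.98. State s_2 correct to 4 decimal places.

f'(s) = 2s + 0.62
s_0 = 3.980000: f = 11.902000, f' = 8.580000 → s_1 = 3.980000 - (11.902000)/(8.580000) = 2.592821
s_1 = 2.592821: f = 1.924267, f' = 5.805641 → s_2 = 2.592821 - (1.924267)/(5.805641) = 2.261373

2.2614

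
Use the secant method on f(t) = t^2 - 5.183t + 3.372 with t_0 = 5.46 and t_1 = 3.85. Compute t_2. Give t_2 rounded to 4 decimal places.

Secant update: t_(k+1) = t_k − f(t_k)·(t_k − t_(k-1))/(f(t_k) − f(t_(k-1))).
f(t_0) = 4.884420, f(t_1) = -1.760050
t_2 = 3.850000 - (-1.760050)·(3.850000 - 5.460000)/(-1.760050 - (4.884420)) = 4.276472; f(t_2) = -0.504742

4.2765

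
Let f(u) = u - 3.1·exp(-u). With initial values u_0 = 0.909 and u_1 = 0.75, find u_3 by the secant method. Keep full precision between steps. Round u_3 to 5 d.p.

f(u_0) = -0.340074, f(u_1) = -0.714336
u_2 = 0.750000 - (-0.714336)·(0.750000 - 0.909000)/(-0.714336 - (-0.340074)) = 1.053475; f(u_2) = -0.027568
u_3 = 1.053475 - (-0.027568)·(1.053475 - 0.750000)/(-0.027568 - (-0.714336)) = 1.065657; f(u_3) = -0.002297

1.06566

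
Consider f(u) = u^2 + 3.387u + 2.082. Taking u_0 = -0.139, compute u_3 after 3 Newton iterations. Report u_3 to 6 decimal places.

f'(u) = 2u + 3.387
u_0 = -0.139000: f = 1.630528, f' = 3.109000 → u_1 = -0.139000 - (1.630528)/(3.109000) = -0.663454
u_1 = -0.663454: f = 0.275052, f' = 2.060092 → u_2 = -0.663454 - (0.275052)/(2.060092) = -0.796969
u_2 = -0.796969: f = 0.017826, f' = 1.793063 → u_3 = -0.796969 - (0.017826)/(1.793063) = -0.806910

-0.806910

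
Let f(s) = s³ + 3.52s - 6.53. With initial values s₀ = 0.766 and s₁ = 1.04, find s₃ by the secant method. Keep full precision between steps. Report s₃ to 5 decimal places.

f(s_0) = -3.384225, f(s_1) = -1.744336
s_2 = 1.040000 - (-1.744336)·(1.040000 - 0.766000)/(-1.744336 - (-3.384225)) = 1.331451; f(s_2) = 0.517057
s_3 = 1.331451 - (0.517057)·(1.331451 - 1.040000)/(0.517057 - (-1.744336)) = 1.264812; f(s_3) = -0.054476

1.26481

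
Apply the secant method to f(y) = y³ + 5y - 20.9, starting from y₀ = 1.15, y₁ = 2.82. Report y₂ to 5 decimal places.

f(y_0) = -13.629125, f(y_1) = 15.625768
y_2 = 2.820000 - (15.625768)·(2.820000 - 1.150000)/(15.625768 - (-13.629125)) = 1.928011; f(y_2) = -4.093086

1.92801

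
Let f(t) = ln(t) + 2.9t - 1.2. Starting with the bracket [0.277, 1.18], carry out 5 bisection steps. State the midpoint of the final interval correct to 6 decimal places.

0.601516

f(0.277000) = -1.680438, f(1.180000) = 2.387514 (opposite signs)
step 1: m = 0.728500, f(m) = 0.595882 > 0 → root in [0.277000, 0.728500]
step 2: m = 0.502750, f(m) = -0.429687 < 0 → root in [0.502750, 0.728500]
step 3: m = 0.615625, f(m) = 0.100195 > 0 → root in [0.502750, 0.615625]
step 4: m = 0.559187, f(m) = -0.159627 < 0 → root in [0.559187, 0.615625]
step 5: m = 0.587406, f(m) = -0.028560 < 0 → root in [0.587406, 0.615625]
Midpoint of [0.587406, 0.615625] = 0.601516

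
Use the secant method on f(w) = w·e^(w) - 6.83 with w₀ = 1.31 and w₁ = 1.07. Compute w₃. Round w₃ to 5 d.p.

f(w_0) = -1.974912, f(w_1) = -3.710544
w_2 = 1.070000 - (-3.710544)·(1.070000 - 1.310000)/(-3.710544 - (-1.974912)) = 1.583087; f(w_2) = 0.879584
w_3 = 1.583087 - (0.879584)·(1.583087 - 1.070000)/(0.879584 - (-3.710544)) = 1.484767; f(w_3) = -0.276334

1.48477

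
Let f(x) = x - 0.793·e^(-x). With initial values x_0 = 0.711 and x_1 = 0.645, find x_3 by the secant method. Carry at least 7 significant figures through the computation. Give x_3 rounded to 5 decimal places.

f(x_0) = 0.321516, f(x_1) = 0.228943
x_2 = 0.645000 - (0.228943)·(0.645000 - 0.711000)/(0.228943 - (0.321516)) = 0.481776; f(x_2) = -0.008049
x_3 = 0.481776 - (-0.008049)·(0.481776 - 0.645000)/(-0.008049 - (0.228943)) = 0.487319; f(x_3) = 0.000203

0.48732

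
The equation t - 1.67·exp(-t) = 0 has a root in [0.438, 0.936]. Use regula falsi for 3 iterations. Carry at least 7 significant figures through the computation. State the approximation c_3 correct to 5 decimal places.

f(0.438000) = -0.639694, f(0.936000) = 0.281037
step 1: c = 0.783994, f(c) = 0.021508 > 0 → new bracket [0.438000, 0.783994]
step 2: c = 0.772740, f(c) = 0.001623 > 0 → new bracket [0.438000, 0.772740]
step 3: c = 0.771892, f(c) = 0.000122 > 0 → new bracket [0.438000, 0.771892]

0.77189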